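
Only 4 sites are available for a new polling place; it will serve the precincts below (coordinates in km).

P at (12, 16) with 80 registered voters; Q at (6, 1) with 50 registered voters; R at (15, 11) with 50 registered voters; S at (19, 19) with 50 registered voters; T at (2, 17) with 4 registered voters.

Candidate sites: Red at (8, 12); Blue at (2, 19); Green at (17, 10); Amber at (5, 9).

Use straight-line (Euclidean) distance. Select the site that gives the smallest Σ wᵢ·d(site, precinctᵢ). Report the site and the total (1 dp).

Total weighted distance at each candidate:
  Red (8, 12): total = 2048.3
  Blue (2, 19): total = 3378.4
  Green (17, 10): total = 1974.4
  Amber (5, 9): total = 2599.4
Minimum is at Green with total 1974.4 km.

Green, total 1974.4 km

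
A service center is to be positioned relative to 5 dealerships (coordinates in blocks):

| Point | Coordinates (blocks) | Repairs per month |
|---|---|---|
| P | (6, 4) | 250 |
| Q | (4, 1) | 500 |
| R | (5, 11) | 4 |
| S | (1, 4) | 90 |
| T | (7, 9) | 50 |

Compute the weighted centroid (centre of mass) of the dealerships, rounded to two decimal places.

(4.43, 2.63)

The minimiser of Σwᵢ‖p−pᵢ‖² is the weighted centroid p* = (Σwᵢpᵢ)/(Σwᵢ).
Σwᵢ = 894.
Σwᵢxᵢ = 250·6 + 500·4 + 4·5 + 90·1 + 50·7 = 3960.
Σwᵢyᵢ = 250·4 + 500·1 + 4·11 + 90·4 + 50·9 = 2354.
x* = 3960/894 = 4.43, y* = 2354/894 = 2.63.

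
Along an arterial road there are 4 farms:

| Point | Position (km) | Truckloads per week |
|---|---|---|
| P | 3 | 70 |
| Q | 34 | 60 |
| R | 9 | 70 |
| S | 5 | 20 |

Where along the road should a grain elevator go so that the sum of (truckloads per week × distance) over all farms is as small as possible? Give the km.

For a sum of weighted absolute distances on a line, the optimum is the weighted median (not the mean). Total weight W = 220; half-weight = 110.
Sort by position and accumulate weight:
  km 3 (P, w=70) → cum 70
  km 5 (S, w=20) → cum 90
  km 9 (R, w=70) → cum 160  ≥ 110 → median here
  km 34 (Q, w=60) → cum 220
Optimal location: km 9.

x = 9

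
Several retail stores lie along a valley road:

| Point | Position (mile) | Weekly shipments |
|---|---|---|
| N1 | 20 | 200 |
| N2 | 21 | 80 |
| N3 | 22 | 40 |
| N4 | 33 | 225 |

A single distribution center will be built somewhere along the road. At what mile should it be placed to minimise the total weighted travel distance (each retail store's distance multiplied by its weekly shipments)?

x = 21

For a sum of weighted absolute distances on a line, the optimum is the weighted median (not the mean). Total weight W = 545; half-weight = 272.5.
Sort by position and accumulate weight:
  mile 20 (N1, w=200) → cum 200
  mile 21 (N2, w=80) → cum 280  ≥ 272.5 → median here
  mile 22 (N3, w=40) → cum 320
  mile 33 (N4, w=225) → cum 545
Optimal location: mile 21.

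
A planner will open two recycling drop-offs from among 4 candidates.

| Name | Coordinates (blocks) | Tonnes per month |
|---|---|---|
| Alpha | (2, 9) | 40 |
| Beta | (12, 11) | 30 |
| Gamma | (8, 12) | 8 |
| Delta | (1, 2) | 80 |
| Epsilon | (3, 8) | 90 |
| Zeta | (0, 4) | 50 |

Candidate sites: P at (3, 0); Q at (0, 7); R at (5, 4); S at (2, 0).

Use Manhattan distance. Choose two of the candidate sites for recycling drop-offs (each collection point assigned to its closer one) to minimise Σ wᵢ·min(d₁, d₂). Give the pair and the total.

Evaluate every pair (each demand assigned to the nearer of the two):
  {Q, S}: total = 1494
  {P, Q}: total = 1574
  {Q, R}: total = 1658
  {R, S}: total = 1858
  {P, R}: total = 1938
  {P, S}: total = 2356
Best pair: {Q, S} with total 1494.

{Q, S}, total 1494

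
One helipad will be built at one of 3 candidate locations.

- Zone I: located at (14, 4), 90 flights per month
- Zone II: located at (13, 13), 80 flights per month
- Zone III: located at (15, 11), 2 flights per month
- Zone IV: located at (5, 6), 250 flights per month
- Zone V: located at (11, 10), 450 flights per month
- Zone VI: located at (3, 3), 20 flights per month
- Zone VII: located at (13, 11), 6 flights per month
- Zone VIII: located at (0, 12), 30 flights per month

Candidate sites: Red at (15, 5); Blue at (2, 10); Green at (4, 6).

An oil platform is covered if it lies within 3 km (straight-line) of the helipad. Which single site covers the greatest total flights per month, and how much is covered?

Coverage radius r = 3 km; a point is covered iff (Δx)²+(Δy)² ≤ 3² = 9.
  Red (15, 5): covers {Zone I} → 90
  Blue (2, 10): covers {Zone VIII} → 30
  Green (4, 6): covers {Zone IV} → 250
Maximum coverage at Green: 250 flights per month.

Green, covering 250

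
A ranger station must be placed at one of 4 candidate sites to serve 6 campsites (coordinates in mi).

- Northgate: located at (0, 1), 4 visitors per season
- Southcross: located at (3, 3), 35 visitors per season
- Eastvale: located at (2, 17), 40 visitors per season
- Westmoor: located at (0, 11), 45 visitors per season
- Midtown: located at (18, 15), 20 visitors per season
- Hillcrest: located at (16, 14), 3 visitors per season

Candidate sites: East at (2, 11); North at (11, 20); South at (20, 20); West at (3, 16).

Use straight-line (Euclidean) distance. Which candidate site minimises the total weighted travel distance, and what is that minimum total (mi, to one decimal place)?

East, total 1025.8 mi

Total weighted distance at each candidate:
  East (2, 11): total = 1025.8
  North (11, 20): total = 1959.9
  South (20, 20): total = 2798.0
  West (3, 16): total = 1175.3
Minimum is at East with total 1025.8 mi.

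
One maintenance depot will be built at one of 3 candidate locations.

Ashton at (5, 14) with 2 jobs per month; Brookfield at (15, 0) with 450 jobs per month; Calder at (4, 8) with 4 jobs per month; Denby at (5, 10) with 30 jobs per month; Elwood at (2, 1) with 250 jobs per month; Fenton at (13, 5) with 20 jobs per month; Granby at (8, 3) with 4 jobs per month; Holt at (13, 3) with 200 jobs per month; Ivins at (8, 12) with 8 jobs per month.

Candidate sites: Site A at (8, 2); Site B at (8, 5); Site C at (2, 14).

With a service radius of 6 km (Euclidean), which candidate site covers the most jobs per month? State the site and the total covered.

Site B, covering 258

Coverage radius r = 6 km; a point is covered iff (Δx)²+(Δy)² ≤ 6² = 36.
  Site A (8, 2): covers {Fenton, Granby, Holt} → 224
  Site B (8, 5): covers {Calder, Denby, Fenton, Granby, Holt} → 258
  Site C (2, 14): covers {Ashton, Denby} → 32
Maximum coverage at Site B: 258 jobs per month.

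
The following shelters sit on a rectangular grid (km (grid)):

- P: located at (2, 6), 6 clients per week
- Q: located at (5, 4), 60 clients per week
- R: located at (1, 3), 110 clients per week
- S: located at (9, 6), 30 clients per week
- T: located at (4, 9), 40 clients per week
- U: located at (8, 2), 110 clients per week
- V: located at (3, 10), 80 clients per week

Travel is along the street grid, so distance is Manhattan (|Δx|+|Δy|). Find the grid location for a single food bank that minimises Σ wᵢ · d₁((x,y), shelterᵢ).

(4, 3)

Manhattan distance separates: Σwᵢ(|x−xᵢ|+|y−yᵢ|) = Σwᵢ|x−xᵢ| + Σwᵢ|y−yᵢ|, so x and y are optimised independently as 1-D weighted medians.
Total weight W = 436; half = 218.
x-coordinate, sorted with cumulative weight:
  x=1 (R, w=110) cum 110
  x=2 (P, w=6) cum 116
  x=3 (V, w=80) cum 196
  x=4 (T, w=40) cum 236  ← median
  x=5 (Q, w=60) cum 296
  x=8 (U, w=110) cum 406
  x=9 (S, w=30) cum 436
⇒ x* = 4
y-coordinate, sorted with cumulative weight:
  y=2 (U, w=110) cum 110
  y=3 (R, w=110) cum 220  ← median
  y=4 (Q, w=60) cum 280
  y=6 (P, w=6) cum 286
  y=6 (S, w=30) cum 316
  y=9 (T, w=40) cum 356
  y=10 (V, w=80) cum 436
⇒ y* = 3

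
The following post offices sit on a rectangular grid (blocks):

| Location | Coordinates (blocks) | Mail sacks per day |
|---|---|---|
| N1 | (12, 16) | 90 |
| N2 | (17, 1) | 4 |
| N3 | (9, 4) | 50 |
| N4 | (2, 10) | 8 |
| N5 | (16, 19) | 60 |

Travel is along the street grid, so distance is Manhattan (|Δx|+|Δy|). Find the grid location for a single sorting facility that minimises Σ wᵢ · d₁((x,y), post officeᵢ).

Manhattan distance separates: Σwᵢ(|x−xᵢ|+|y−yᵢ|) = Σwᵢ|x−xᵢ| + Σwᵢ|y−yᵢ|, so x and y are optimised independently as 1-D weighted medians.
Total weight W = 212; half = 106.
x-coordinate, sorted with cumulative weight:
  x=2 (N4, w=8) cum 8
  x=9 (N3, w=50) cum 58
  x=12 (N1, w=90) cum 148  ← median
  x=16 (N5, w=60) cum 208
  x=17 (N2, w=4) cum 212
⇒ x* = 12
y-coordinate, sorted with cumulative weight:
  y=1 (N2, w=4) cum 4
  y=4 (N3, w=50) cum 54
  y=10 (N4, w=8) cum 62
  y=16 (N1, w=90) cum 152  ← median
  y=19 (N5, w=60) cum 212
⇒ y* = 16

(12, 16)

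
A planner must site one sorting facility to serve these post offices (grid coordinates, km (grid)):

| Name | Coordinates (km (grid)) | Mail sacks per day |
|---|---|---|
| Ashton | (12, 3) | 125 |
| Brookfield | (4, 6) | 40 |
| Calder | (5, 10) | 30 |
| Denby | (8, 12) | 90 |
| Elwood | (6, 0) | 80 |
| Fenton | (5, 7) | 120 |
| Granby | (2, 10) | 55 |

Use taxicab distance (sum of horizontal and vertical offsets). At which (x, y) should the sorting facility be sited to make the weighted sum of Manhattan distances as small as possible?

(6, 7)

Manhattan distance separates: Σwᵢ(|x−xᵢ|+|y−yᵢ|) = Σwᵢ|x−xᵢ| + Σwᵢ|y−yᵢ|, so x and y are optimised independently as 1-D weighted medians.
Total weight W = 540; half = 270.
x-coordinate, sorted with cumulative weight:
  x=2 (Granby, w=55) cum 55
  x=4 (Brookfield, w=40) cum 95
  x=5 (Calder, w=30) cum 125
  x=5 (Fenton, w=120) cum 245
  x=6 (Elwood, w=80) cum 325  ← median
  x=8 (Denby, w=90) cum 415
  x=12 (Ashton, w=125) cum 540
⇒ x* = 6
y-coordinate, sorted with cumulative weight:
  y=0 (Elwood, w=80) cum 80
  y=3 (Ashton, w=125) cum 205
  y=6 (Brookfield, w=40) cum 245
  y=7 (Fenton, w=120) cum 365  ← median
  y=10 (Calder, w=30) cum 395
  y=10 (Granby, w=55) cum 450
  y=12 (Denby, w=90) cum 540
⇒ y* = 7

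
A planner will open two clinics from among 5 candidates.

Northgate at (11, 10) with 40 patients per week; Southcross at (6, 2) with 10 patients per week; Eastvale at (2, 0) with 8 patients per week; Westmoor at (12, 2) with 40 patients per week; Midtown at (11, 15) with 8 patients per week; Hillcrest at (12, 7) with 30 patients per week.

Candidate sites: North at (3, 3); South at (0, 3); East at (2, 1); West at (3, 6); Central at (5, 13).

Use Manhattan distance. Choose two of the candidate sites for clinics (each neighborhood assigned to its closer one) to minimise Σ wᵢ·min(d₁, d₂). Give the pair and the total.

Evaluate every pair (each demand assigned to the nearer of the two):
  {North, Central}: total = 1286
  {East, Central}: total = 1312
  {West, Central}: total = 1370
  {North, West}: total = 1388
  {East, West}: total = 1414
  {South, Central}: total = 1444
  {South, West}: total = 1546
  {North, East}: total = 1598
  {North, South}: total = 1622
  {South, East}: total = 1882
Best pair: {North, Central} with total 1286.

{North, Central}, total 1286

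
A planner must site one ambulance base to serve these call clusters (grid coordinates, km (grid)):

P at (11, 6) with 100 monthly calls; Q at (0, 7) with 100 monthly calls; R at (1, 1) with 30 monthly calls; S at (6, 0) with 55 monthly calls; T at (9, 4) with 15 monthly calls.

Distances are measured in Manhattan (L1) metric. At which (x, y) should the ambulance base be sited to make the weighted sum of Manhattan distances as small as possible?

(6, 6)

Manhattan distance separates: Σwᵢ(|x−xᵢ|+|y−yᵢ|) = Σwᵢ|x−xᵢ| + Σwᵢ|y−yᵢ|, so x and y are optimised independently as 1-D weighted medians.
Total weight W = 300; half = 150.
x-coordinate, sorted with cumulative weight:
  x=0 (Q, w=100) cum 100
  x=1 (R, w=30) cum 130
  x=6 (S, w=55) cum 185  ← median
  x=9 (T, w=15) cum 200
  x=11 (P, w=100) cum 300
⇒ x* = 6
y-coordinate, sorted with cumulative weight:
  y=0 (S, w=55) cum 55
  y=1 (R, w=30) cum 85
  y=4 (T, w=15) cum 100
  y=6 (P, w=100) cum 200  ← median
  y=7 (Q, w=100) cum 300
⇒ y* = 6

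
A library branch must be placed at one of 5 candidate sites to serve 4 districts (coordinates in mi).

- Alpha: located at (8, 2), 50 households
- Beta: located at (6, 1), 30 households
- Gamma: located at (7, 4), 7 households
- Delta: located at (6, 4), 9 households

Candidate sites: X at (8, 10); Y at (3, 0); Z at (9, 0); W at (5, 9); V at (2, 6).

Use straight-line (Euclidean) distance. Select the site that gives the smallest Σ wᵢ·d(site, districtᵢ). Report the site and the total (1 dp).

Z, total 283.0 mi

Total weighted distance at each candidate:
  X (8, 10): total = 776.1
  Y (3, 0): total = 448.7
  Z (9, 0): total = 283.0
  W (5, 9): total = 706.2
  V (2, 6): total = 630.6
Minimum is at Z with total 283.0 mi.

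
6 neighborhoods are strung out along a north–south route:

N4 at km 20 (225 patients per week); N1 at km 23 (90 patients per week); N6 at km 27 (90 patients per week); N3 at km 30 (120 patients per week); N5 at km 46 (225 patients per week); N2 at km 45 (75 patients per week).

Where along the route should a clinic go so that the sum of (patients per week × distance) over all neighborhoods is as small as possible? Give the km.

x = 30

For a sum of weighted absolute distances on a line, the optimum is the weighted median (not the mean). Total weight W = 825; half-weight = 412.5.
Sort by position and accumulate weight:
  km 20 (N4, w=225) → cum 225
  km 23 (N1, w=90) → cum 315
  km 27 (N6, w=90) → cum 405
  km 30 (N3, w=120) → cum 525  ≥ 412.5 → median here
  km 45 (N2, w=75) → cum 600
  km 46 (N5, w=225) → cum 825
Optimal location: km 30.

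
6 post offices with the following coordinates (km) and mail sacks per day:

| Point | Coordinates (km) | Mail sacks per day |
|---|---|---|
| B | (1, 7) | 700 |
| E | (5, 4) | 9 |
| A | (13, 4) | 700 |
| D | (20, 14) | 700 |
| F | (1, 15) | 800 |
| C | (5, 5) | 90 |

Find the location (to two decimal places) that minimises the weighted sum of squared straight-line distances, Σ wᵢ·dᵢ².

The minimiser of Σwᵢ‖p−pᵢ‖² is the weighted centroid p* = (Σwᵢpᵢ)/(Σwᵢ).
Σwᵢ = 2999.
Σwᵢxᵢ = 700·1 + 9·5 + 700·13 + 700·20 + 800·1 + 90·5 = 25095.
Σwᵢyᵢ = 700·7 + 9·4 + 700·4 + 700·14 + 800·15 + 90·5 = 29986.
x* = 25095/2999 = 8.37, y* = 29986/2999 = 10.00.

(8.37, 10.00)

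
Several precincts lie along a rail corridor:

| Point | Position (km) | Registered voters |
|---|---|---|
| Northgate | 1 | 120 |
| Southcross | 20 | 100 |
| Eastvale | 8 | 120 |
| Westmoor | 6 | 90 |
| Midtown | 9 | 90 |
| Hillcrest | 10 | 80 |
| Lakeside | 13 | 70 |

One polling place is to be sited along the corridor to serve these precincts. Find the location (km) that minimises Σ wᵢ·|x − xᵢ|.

x = 9

For a sum of weighted absolute distances on a line, the optimum is the weighted median (not the mean). Total weight W = 670; half-weight = 335.
Sort by position and accumulate weight:
  km 1 (Northgate, w=120) → cum 120
  km 6 (Westmoor, w=90) → cum 210
  km 8 (Eastvale, w=120) → cum 330
  km 9 (Midtown, w=90) → cum 420  ≥ 335 → median here
  km 10 (Hillcrest, w=80) → cum 500
  km 13 (Lakeside, w=70) → cum 570
  km 20 (Southcross, w=100) → cum 670
Optimal location: km 9.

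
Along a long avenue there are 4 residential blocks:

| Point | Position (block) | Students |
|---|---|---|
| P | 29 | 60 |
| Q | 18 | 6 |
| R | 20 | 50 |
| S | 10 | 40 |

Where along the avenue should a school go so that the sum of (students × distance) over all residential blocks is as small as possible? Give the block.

For a sum of weighted absolute distances on a line, the optimum is the weighted median (not the mean). Total weight W = 156; half-weight = 78.
Sort by position and accumulate weight:
  block 10 (S, w=40) → cum 40
  block 18 (Q, w=6) → cum 46
  block 20 (R, w=50) → cum 96  ≥ 78 → median here
  block 29 (P, w=60) → cum 156
Optimal location: block 20.

x = 20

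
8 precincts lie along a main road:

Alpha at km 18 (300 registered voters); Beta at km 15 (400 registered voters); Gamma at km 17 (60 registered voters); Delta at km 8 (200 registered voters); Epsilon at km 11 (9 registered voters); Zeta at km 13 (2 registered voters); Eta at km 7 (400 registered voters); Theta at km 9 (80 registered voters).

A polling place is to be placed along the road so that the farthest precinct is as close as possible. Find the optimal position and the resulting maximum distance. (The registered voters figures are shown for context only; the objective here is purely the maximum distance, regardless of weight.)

location 12.5, max distance 5.5

The 1-center on a line is the midpoint of the two extreme points: leftmost at 7, rightmost at 18.
Optimal location = (7 + 18)/2 = 12.5; maximum distance = (18 − 7)/2 = 5.5.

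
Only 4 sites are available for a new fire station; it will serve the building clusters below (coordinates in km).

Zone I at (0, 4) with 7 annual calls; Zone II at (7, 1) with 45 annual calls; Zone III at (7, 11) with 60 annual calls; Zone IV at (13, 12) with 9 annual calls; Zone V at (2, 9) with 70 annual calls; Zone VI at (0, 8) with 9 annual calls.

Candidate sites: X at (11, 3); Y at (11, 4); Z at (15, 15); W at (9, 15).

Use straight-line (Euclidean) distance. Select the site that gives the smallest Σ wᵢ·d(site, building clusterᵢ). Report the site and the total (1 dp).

Total weighted distance at each candidate:
  X (11, 3): total = 1764.1
  Y (11, 4): total = 1686.0
  Z (15, 15): total = 2576.1
  W (9, 15): total = 1797.2
Minimum is at Y with total 1686.0 km.

Y, total 1686.0 km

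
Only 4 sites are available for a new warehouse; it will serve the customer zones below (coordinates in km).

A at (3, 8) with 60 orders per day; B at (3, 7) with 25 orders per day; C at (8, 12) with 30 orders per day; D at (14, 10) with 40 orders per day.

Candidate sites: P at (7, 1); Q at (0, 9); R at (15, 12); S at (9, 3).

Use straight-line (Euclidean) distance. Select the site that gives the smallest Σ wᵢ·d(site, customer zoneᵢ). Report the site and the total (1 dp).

Total weighted distance at each candidate:
  P (7, 1): total = 1451.4
  Q (0, 9): total = 1097.6
  R (15, 12): total = 1383.4
  S (9, 3): total = 1264.6
Minimum is at Q with total 1097.6 km.

Q, total 1097.6 km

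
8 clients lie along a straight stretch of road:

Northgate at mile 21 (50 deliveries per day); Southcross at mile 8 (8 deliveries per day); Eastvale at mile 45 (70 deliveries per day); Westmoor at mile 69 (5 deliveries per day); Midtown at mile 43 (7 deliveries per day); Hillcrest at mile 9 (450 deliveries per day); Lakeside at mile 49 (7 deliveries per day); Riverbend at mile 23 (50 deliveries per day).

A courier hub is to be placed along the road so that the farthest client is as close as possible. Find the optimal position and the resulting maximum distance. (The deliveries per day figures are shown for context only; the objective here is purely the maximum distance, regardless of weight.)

The 1-center on a line is the midpoint of the two extreme points: leftmost at 8, rightmost at 69.
Optimal location = (8 + 69)/2 = 38.5; maximum distance = (69 − 8)/2 = 30.5.

location 38.5, max distance 30.5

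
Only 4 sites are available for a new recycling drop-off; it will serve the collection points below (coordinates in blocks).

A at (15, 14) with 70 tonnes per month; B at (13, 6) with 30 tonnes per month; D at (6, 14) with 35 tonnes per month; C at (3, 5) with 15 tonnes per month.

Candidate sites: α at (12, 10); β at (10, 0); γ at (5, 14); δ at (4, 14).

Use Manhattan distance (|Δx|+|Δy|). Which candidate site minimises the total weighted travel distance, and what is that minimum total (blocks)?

α, total 1200 blocks

Total weighted distance at each candidate:
  α (12, 10): total = 1200
  β (10, 0): total = 2410
  γ (5, 14): total = 1380
  δ (4, 14): total = 1500
Minimum is at α with total 1200 blocks.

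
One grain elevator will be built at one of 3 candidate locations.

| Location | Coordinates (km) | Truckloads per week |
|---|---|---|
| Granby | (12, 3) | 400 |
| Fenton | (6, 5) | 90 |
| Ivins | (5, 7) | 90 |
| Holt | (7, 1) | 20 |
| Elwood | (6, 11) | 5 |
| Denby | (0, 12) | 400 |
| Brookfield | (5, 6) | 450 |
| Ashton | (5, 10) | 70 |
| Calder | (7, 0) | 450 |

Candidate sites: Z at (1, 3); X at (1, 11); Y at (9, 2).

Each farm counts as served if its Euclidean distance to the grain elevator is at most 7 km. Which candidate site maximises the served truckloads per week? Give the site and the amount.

Y, covering 1500

Coverage radius r = 7 km; a point is covered iff (Δx)²+(Δy)² ≤ 7² = 49.
  Z (1, 3): covers {Fenton, Ivins, Holt, Brookfield, Calder} → 1100
  X (1, 11): covers {Ivins, Elwood, Denby, Brookfield, Ashton} → 1015
  Y (9, 2): covers {Granby, Fenton, Ivins, Holt, Brookfield, Calder} → 1500
Maximum coverage at Y: 1500 truckloads per week.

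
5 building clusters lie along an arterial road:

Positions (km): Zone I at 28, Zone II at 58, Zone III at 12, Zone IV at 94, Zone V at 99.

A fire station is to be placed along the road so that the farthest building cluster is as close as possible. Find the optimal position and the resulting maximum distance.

location 55.5, max distance 43.5

The 1-center on a line is the midpoint of the two extreme points: leftmost at 12, rightmost at 99.
Optimal location = (12 + 99)/2 = 55.5; maximum distance = (99 − 12)/2 = 43.5.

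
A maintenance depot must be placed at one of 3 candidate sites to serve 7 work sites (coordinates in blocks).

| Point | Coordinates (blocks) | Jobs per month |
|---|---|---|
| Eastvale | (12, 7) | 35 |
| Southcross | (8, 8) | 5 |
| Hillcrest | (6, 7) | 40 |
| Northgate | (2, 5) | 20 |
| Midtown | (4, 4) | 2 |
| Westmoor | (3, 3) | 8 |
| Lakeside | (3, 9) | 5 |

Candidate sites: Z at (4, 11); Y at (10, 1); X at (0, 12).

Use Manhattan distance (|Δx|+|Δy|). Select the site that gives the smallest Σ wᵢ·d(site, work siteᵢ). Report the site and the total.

Total weighted distance at each candidate:
  Z (4, 11): total = 956
  Y (10, 1): total = 1130
  X (0, 12): total = 1425
Minimum is at Z with total 956 blocks.

Z, total 956 blocks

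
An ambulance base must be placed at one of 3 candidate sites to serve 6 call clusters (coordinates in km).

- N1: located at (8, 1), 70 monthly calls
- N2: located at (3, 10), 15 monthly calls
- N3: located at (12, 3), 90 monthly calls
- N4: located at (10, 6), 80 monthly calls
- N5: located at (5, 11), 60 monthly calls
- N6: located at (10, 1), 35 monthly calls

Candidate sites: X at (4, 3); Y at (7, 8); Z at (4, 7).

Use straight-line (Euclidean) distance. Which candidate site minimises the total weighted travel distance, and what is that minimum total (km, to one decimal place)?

Total weighted distance at each candidate:
  X (4, 3): total = 2380.9
  Y (7, 8): total = 1969.8
  Z (4, 7): total = 2388.2
Minimum is at Y with total 1969.8 km.

Y, total 1969.8 km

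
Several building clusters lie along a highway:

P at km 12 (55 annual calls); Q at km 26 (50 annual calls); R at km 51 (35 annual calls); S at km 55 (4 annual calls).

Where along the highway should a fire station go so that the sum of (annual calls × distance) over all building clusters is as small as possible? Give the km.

For a sum of weighted absolute distances on a line, the optimum is the weighted median (not the mean). Total weight W = 144; half-weight = 72.
Sort by position and accumulate weight:
  km 12 (P, w=55) → cum 55
  km 26 (Q, w=50) → cum 105  ≥ 72 → median here
  km 51 (R, w=35) → cum 140
  km 55 (S, w=4) → cum 144
Optimal location: km 26.

x = 26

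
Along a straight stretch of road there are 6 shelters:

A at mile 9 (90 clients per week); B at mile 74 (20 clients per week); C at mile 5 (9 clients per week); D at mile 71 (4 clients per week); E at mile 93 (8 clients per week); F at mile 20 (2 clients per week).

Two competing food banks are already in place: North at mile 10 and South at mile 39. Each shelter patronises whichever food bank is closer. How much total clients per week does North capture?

101

The indifferent point is the midpoint (10+39)/2 = 24.5; shelters left of it (closer to North at 10) go to North, those right go to South.
  C at 5 (w=9) → North
  A at 9 (w=90) → North
  F at 20 (w=2) → North
  D at 71 (w=4) → South
  B at 74 (w=20) → South
  E at 93 (w=8) → South
North captures 101; South captures 32.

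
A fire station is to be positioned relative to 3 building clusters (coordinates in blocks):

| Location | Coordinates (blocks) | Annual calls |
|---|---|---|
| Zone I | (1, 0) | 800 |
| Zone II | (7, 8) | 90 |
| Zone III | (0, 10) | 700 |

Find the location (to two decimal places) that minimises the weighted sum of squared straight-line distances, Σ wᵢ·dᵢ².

The minimiser of Σwᵢ‖p−pᵢ‖² is the weighted centroid p* = (Σwᵢpᵢ)/(Σwᵢ).
Σwᵢ = 1590.
Σwᵢxᵢ = 800·1 + 90·7 + 700·0 = 1430.
Σwᵢyᵢ = 800·0 + 90·8 + 700·10 = 7720.
x* = 1430/1590 = 0.90, y* = 7720/1590 = 4.86.

(0.90, 4.86)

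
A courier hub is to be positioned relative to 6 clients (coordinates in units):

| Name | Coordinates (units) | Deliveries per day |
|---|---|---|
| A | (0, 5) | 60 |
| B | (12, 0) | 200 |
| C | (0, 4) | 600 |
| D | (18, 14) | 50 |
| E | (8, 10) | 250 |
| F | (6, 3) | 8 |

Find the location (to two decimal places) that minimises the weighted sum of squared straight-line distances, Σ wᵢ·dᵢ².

The minimiser of Σwᵢ‖p−pᵢ‖² is the weighted centroid p* = (Σwᵢpᵢ)/(Σwᵢ).
Σwᵢ = 1168.
Σwᵢxᵢ = 60·0 + 200·12 + 600·0 + 50·18 + 250·8 + 8·6 = 5348.
Σwᵢyᵢ = 60·5 + 200·0 + 600·4 + 50·14 + 250·10 + 8·3 = 5924.
x* = 5348/1168 = 4.58, y* = 5924/1168 = 5.07.

(4.58, 5.07)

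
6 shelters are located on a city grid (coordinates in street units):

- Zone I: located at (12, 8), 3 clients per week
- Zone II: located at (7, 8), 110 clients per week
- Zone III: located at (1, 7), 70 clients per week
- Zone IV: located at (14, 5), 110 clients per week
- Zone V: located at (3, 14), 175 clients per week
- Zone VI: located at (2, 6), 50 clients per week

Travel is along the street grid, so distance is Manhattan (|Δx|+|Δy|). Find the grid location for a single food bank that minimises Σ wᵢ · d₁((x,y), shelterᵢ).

(3, 8)

Manhattan distance separates: Σwᵢ(|x−xᵢ|+|y−yᵢ|) = Σwᵢ|x−xᵢ| + Σwᵢ|y−yᵢ|, so x and y are optimised independently as 1-D weighted medians.
Total weight W = 518; half = 259.
x-coordinate, sorted with cumulative weight:
  x=1 (Zone III, w=70) cum 70
  x=2 (Zone VI, w=50) cum 120
  x=3 (Zone V, w=175) cum 295  ← median
  x=7 (Zone II, w=110) cum 405
  x=12 (Zone I, w=3) cum 408
  x=14 (Zone IV, w=110) cum 518
⇒ x* = 3
y-coordinate, sorted with cumulative weight:
  y=5 (Zone IV, w=110) cum 110
  y=6 (Zone VI, w=50) cum 160
  y=7 (Zone III, w=70) cum 230
  y=8 (Zone I, w=3) cum 233
  y=8 (Zone II, w=110) cum 343  ← median
  y=14 (Zone V, w=175) cum 518
⇒ y* = 8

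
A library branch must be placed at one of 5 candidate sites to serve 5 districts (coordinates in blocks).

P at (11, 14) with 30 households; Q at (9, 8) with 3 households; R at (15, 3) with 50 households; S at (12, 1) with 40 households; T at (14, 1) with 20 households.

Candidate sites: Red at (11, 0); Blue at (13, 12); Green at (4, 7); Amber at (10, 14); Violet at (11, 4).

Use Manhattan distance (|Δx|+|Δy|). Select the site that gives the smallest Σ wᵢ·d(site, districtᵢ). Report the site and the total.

Violet, total 848 blocks

Total weighted distance at each candidate:
  Red (11, 0): total = 960
  Blue (13, 12): total = 1414
  Green (4, 7): total = 2068
  Amber (10, 14): total = 1791
  Violet (11, 4): total = 848
Minimum is at Violet with total 848 blocks.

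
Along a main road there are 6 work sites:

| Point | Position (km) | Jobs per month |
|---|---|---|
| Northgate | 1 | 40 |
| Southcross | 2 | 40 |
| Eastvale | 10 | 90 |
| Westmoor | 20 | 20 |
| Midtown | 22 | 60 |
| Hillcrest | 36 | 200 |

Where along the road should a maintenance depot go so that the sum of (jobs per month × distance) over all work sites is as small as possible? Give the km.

For a sum of weighted absolute distances on a line, the optimum is the weighted median (not the mean). Total weight W = 450; half-weight = 225.
Sort by position and accumulate weight:
  km 1 (Northgate, w=40) → cum 40
  km 2 (Southcross, w=40) → cum 80
  km 10 (Eastvale, w=90) → cum 170
  km 20 (Westmoor, w=20) → cum 190
  km 22 (Midtown, w=60) → cum 250  ≥ 225 → median here
  km 36 (Hillcrest, w=200) → cum 450
Optimal location: km 22.

x = 22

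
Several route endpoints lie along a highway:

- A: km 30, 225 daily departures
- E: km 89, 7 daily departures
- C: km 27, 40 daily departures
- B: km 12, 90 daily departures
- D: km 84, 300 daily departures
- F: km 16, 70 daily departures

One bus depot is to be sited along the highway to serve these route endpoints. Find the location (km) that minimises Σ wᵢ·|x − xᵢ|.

x = 30

For a sum of weighted absolute distances on a line, the optimum is the weighted median (not the mean). Total weight W = 732; half-weight = 366.
Sort by position and accumulate weight:
  km 12 (B, w=90) → cum 90
  km 16 (F, w=70) → cum 160
  km 27 (C, w=40) → cum 200
  km 30 (A, w=225) → cum 425  ≥ 366 → median here
  km 84 (D, w=300) → cum 725
  km 89 (E, w=7) → cum 732
Optimal location: km 30.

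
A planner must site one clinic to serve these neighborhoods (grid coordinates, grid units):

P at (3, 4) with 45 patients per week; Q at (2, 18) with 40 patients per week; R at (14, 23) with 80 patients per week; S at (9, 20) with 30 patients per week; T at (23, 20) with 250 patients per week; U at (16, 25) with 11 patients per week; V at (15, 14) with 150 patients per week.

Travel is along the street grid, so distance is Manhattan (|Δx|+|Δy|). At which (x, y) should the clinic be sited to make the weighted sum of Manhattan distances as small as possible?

(15, 20)

Manhattan distance separates: Σwᵢ(|x−xᵢ|+|y−yᵢ|) = Σwᵢ|x−xᵢ| + Σwᵢ|y−yᵢ|, so x and y are optimised independently as 1-D weighted medians.
Total weight W = 606; half = 303.
x-coordinate, sorted with cumulative weight:
  x=2 (Q, w=40) cum 40
  x=3 (P, w=45) cum 85
  x=9 (S, w=30) cum 115
  x=14 (R, w=80) cum 195
  x=15 (V, w=150) cum 345  ← median
  x=16 (U, w=11) cum 356
  x=23 (T, w=250) cum 606
⇒ x* = 15
y-coordinate, sorted with cumulative weight:
  y=4 (P, w=45) cum 45
  y=14 (V, w=150) cum 195
  y=18 (Q, w=40) cum 235
  y=20 (S, w=30) cum 265
  y=20 (T, w=250) cum 515  ← median
  y=23 (R, w=80) cum 595
  y=25 (U, w=11) cum 606
⇒ y* = 20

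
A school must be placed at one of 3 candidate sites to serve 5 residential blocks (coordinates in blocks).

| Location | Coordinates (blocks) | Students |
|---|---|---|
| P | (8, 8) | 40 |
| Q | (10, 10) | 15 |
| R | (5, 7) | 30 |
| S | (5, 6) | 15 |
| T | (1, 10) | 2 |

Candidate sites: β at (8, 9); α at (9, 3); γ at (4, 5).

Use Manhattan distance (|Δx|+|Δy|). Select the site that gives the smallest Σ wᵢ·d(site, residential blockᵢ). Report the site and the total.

β, total 341 blocks

Total weighted distance at each candidate:
  β (8, 9): total = 341
  α (9, 3): total = 735
  γ (4, 5): total = 581
Minimum is at β with total 341 blocks.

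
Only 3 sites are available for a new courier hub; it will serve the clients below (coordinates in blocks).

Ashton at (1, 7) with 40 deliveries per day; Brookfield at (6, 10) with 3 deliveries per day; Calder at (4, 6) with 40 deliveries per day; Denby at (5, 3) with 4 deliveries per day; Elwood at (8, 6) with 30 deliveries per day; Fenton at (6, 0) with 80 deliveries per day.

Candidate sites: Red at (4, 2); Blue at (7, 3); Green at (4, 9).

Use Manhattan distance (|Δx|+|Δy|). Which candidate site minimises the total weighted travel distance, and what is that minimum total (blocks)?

Total weighted distance at each candidate:
  Red (4, 2): total = 1078
  Blue (7, 3): total = 1112
  Green (4, 9): total = 1447
Minimum is at Red with total 1078 blocks.

Red, total 1078 blocks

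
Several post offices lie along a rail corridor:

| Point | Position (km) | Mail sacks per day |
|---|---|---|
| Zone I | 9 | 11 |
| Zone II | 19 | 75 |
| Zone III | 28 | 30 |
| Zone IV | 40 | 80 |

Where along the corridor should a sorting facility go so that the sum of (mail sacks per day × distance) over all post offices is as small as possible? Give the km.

x = 28

For a sum of weighted absolute distances on a line, the optimum is the weighted median (not the mean). Total weight W = 196; half-weight = 98.
Sort by position and accumulate weight:
  km 9 (Zone I, w=11) → cum 11
  km 19 (Zone II, w=75) → cum 86
  km 28 (Zone III, w=30) → cum 116  ≥ 98 → median here
  km 40 (Zone IV, w=80) → cum 196
Optimal location: km 28.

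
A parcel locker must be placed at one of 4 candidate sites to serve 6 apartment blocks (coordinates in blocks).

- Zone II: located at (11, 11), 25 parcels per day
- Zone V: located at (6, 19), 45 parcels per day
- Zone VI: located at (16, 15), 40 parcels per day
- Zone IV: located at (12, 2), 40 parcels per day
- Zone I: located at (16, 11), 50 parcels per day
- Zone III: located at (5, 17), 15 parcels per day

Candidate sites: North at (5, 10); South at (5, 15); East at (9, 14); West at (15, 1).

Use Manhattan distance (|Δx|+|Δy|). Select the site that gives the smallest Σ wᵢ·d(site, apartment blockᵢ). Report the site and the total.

East, total 2010 blocks

Total weighted distance at each candidate:
  North (5, 10): total = 2570
  South (5, 15): total = 2495
  East (9, 14): total = 2010
  West (15, 1): total = 3265
Minimum is at East with total 2010 blocks.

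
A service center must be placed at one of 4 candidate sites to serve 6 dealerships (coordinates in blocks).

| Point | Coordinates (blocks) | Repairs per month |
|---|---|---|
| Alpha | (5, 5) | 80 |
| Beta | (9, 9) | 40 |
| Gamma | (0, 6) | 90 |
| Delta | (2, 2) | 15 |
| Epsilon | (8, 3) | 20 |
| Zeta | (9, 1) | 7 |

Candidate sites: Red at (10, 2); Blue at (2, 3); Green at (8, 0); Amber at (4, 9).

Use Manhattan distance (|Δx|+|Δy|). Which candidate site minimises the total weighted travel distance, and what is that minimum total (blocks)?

Total weighted distance at each candidate:
  Red (10, 2): total = 2414
  Blue (2, 3): total = 1568
  Green (8, 0): total = 2494
  Amber (4, 9): total = 1656
Minimum is at Blue with total 1568 blocks.

Blue, total 1568 blocks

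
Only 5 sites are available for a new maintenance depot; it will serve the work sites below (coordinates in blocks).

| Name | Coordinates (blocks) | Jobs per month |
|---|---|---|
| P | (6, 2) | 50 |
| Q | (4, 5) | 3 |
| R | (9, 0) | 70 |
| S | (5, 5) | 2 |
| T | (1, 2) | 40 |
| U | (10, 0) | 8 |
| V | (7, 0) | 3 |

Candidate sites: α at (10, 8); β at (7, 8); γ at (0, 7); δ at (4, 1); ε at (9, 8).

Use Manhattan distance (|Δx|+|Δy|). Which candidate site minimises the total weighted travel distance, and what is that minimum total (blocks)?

Total weighted distance at each candidate:
  α (10, 8): total = 1870
  β (7, 8): total = 1670
  γ (0, 7): total = 2120
  δ (4, 1): total = 820
  ε (9, 8): total = 1710
Minimum is at δ with total 820 blocks.

δ, total 820 blocks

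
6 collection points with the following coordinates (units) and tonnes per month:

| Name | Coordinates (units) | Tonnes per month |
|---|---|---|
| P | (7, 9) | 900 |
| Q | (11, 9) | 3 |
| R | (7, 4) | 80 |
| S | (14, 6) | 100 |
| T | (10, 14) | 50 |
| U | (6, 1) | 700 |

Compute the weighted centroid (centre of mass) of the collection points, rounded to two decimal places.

The minimiser of Σwᵢ‖p−pᵢ‖² is the weighted centroid p* = (Σwᵢpᵢ)/(Σwᵢ).
Σwᵢ = 1833.
Σwᵢxᵢ = 900·7 + 3·11 + 80·7 + 100·14 + 50·10 + 700·6 = 12993.
Σwᵢyᵢ = 900·9 + 3·9 + 80·4 + 100·6 + 50·14 + 700·1 = 10447.
x* = 12993/1833 = 7.09, y* = 10447/1833 = 5.70.

(7.09, 5.70)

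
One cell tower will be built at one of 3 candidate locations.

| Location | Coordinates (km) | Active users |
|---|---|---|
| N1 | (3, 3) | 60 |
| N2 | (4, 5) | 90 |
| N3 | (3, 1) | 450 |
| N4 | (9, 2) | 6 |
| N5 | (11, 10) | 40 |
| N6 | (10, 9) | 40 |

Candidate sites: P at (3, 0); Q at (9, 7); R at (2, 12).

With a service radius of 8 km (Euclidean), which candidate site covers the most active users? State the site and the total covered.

P, covering 606

Coverage radius r = 8 km; a point is covered iff (Δx)²+(Δy)² ≤ 8² = 64.
  P (3, 0): covers {N1, N2, N3, N4} → 606
  Q (9, 7): covers {N1, N2, N4, N5, N6} → 236
  R (2, 12): covers {N2} → 90
Maximum coverage at P: 606 active users.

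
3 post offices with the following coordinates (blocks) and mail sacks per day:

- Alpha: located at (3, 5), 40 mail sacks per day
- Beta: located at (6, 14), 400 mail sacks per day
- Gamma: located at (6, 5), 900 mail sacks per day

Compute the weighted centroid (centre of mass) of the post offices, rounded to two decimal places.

(5.91, 7.69)

The minimiser of Σwᵢ‖p−pᵢ‖² is the weighted centroid p* = (Σwᵢpᵢ)/(Σwᵢ).
Σwᵢ = 1340.
Σwᵢxᵢ = 40·3 + 400·6 + 900·6 = 7920.
Σwᵢyᵢ = 40·5 + 400·14 + 900·5 = 10300.
x* = 7920/1340 = 5.91, y* = 10300/1340 = 7.69.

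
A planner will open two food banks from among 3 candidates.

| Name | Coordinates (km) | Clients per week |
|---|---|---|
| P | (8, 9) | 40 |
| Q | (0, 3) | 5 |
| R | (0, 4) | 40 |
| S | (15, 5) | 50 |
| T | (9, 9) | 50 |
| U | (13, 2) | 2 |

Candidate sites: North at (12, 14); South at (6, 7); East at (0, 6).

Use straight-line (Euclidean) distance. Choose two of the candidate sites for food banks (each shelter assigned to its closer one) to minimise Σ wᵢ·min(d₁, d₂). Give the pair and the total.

Evaluate every pair (each demand assigned to the nearer of the two):
  {South, East}: total = 866.6
  {North, South}: total = 1076.0
  {North, East}: total = 1141.1
Best pair: {South, East} with total 866.6.

{South, East}, total 866.6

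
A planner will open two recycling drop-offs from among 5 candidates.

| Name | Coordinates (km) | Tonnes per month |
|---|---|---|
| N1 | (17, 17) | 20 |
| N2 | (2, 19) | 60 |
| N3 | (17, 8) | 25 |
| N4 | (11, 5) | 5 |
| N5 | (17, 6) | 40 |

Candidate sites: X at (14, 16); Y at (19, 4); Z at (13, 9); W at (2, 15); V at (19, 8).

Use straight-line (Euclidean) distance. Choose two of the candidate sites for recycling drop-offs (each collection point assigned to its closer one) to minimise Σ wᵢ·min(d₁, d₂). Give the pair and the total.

Evaluate every pair (each demand assigned to the nearer of the two):
  {W, V}: total = 630.2
  {Z, W}: total = 744.3
  {Y, W}: total = 768.3
  {X, W}: total = 991.5
  {X, V}: total = 1011.3
  {X, Y}: total = 1070.7
  {X, Z}: total = 1130.8
  {Z, V}: total = 1256.3
  {Y, Z}: total = 1309.4
  {Y, V}: total = 1602.7
Best pair: {W, V} with total 630.2.

{W, V}, total 630.2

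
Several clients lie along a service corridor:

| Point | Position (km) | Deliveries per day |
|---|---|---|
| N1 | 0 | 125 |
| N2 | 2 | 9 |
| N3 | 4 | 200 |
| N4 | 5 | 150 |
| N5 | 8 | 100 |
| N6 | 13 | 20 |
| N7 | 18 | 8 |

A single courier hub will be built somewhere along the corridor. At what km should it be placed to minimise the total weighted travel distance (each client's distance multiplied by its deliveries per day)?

x = 4

For a sum of weighted absolute distances on a line, the optimum is the weighted median (not the mean). Total weight W = 612; half-weight = 306.
Sort by position and accumulate weight:
  km 0 (N1, w=125) → cum 125
  km 2 (N2, w=9) → cum 134
  km 4 (N3, w=200) → cum 334  ≥ 306 → median here
  km 5 (N4, w=150) → cum 484
  km 8 (N5, w=100) → cum 584
  km 13 (N6, w=20) → cum 604
  km 18 (N7, w=8) → cum 612
Optimal location: km 4.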